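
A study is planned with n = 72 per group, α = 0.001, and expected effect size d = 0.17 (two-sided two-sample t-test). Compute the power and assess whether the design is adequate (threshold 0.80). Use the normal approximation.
Power ≈ 0.01; the study is underpowered (power < 0.80)

Power calculation (two-sample t-test, normal approximation):
z_β = d · √(n/2) - z_{α/2}
z_β = 0.17 · √(72/2) - 3.291
z_β = 0.17 · 6.000 - 3.291
z_β = -2.271

Power = Φ(z_β) = Φ(-2.271) ≈ 0.012

Effect size d = 0.17 is very small by Cohen's convention (0.2/0.5/0.8).

Threshold: power ≥ 0.80 is conventionally adequate.
Power ≈ 0.01 → the study is underpowered (power < 0.80).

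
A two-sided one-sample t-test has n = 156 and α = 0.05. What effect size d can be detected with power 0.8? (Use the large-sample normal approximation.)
d ≈ 0.22

Minimum detectable effect (one-sample t-test, normal approximation):
d = (z_{α/2} + z_β) / √n
d = (1.960 + 0.842) / √156
d = 2.802 / 12.490
d ≈ 0.22

By Cohen's convention (0.2 small / 0.5 medium / 0.8 large): small effect.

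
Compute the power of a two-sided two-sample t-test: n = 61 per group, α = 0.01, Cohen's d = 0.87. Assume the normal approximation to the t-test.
Power ≈ 0.99

Power calculation (two-sample t-test, normal approximation):
z_β = d · √(n/2) - z_{α/2}
z_β = 0.87 · √(61/2) - 2.576
z_β = 0.87 · 5.523 - 2.576
z_β = 2.229

Power = Φ(z_β) = Φ(2.229) ≈ 0.987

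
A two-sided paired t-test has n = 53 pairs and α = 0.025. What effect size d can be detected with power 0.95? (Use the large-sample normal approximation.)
d ≈ 0.53

Minimum detectable effect (paired t-test, normal approximation):
d = (z_{α/2} + z_β) / √n
d = (2.241 + 1.645) / √53
d = 3.886 / 7.280
d ≈ 0.53

By Cohen's convention (0.2 small / 0.5 medium / 0.8 large): medium effect.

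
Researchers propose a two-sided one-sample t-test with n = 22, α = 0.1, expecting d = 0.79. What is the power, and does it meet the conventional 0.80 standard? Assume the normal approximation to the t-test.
Power ≈ 0.98; the study is adequately powered (power ≥ 0.80)

Power calculation (one-sample t-test, normal approximation):
z_β = d · √n - z_{α/2}
z_β = 0.79 · √22 - 1.645
z_β = 0.79 · 4.690 - 1.645
z_β = 2.061

Power = Φ(z_β) = Φ(2.061) ≈ 0.980

Effect size d = 0.79 is medium by Cohen's convention (0.2/0.5/0.8).

Threshold: power ≥ 0.80 is conventionally adequate.
Power ≈ 0.98 → the study is adequately powered (power ≥ 0.80).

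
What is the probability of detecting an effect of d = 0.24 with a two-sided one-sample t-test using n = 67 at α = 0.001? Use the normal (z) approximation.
Power ≈ 0.09

Power calculation (one-sample t-test, normal approximation):
z_β = d · √n - z_{α/2}
z_β = 0.24 · √67 - 3.291
z_β = 0.24 · 8.185 - 3.291
z_β = -1.326

Power = Φ(z_β) = Φ(-1.326) ≈ 0.092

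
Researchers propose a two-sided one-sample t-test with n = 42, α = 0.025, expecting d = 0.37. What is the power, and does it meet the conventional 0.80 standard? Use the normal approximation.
Power ≈ 0.56; the study is underpowered (power < 0.80)

Power calculation (one-sample t-test, normal approximation):
z_β = d · √n - z_{α/2}
z_β = 0.37 · √42 - 2.241
z_β = 0.37 · 6.481 - 2.241
z_β = 0.156

Power = Φ(z_β) = Φ(0.156) ≈ 0.562

Effect size d = 0.37 is small by Cohen's convention (0.2/0.5/0.8).

Threshold: power ≥ 0.80 is conventionally adequate.
Power ≈ 0.56 → the study is underpowered (power < 0.80).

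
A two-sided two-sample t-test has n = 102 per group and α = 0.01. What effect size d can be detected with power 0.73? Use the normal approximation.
d ≈ 0.45

Minimum detectable effect (two-sample t-test, normal approximation):
d = (z_{α/2} + z_β) / √(n/2)
d = (2.576 + 0.613) / √(102/2)
d = 3.189 / 7.141
d ≈ 0.45

By Cohen's convention (0.2 small / 0.5 medium / 0.8 large): small effect.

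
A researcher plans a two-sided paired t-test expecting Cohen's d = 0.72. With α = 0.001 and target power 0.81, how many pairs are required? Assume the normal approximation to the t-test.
n = 34 pairs

Sample size formula (paired t-test, normal approximation):
n = ((z_{α/2} + z_β) / d)²

z_{α/2} = 3.291 (for α = 0.001, two-sided)
z_β = 0.878 (for power = 0.81)
d = 0.72

n = ((3.291 + 0.878) / 0.72)²
n = (5.790)²
n ≈ 33.52
Round up to the next whole number: n = 34 pairs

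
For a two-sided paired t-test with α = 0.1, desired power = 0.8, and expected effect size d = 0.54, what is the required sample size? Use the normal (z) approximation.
n = 22 pairs

Sample size formula (paired t-test, normal approximation):
n = ((z_{α/2} + z_β) / d)²

z_{α/2} = 1.645 (for α = 0.1, two-sided)
z_β = 0.842 (for power = 0.8)
d = 0.54

n = ((1.645 + 0.842) / 0.54)²
n = (4.606)²
n ≈ 21.22
Round up to the next whole number: n = 22 pairs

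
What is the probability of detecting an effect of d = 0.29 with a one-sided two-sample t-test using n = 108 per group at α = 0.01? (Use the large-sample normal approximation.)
Power ≈ 0.42

Power calculation (two-sample t-test, normal approximation):
z_β = d · √(n/2) - z_α
z_β = 0.29 · √(108/2) - 2.326
z_β = 0.29 · 7.348 - 2.326
z_β = -0.195

Power = Φ(z_β) = Φ(-0.195) ≈ 0.423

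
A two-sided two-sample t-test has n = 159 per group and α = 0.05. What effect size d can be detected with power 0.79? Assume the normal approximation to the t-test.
d ≈ 0.31

Minimum detectable effect (two-sample t-test, normal approximation):
d = (z_{α/2} + z_β) / √(n/2)
d = (1.960 + 0.806) / √(159/2)
d = 2.766 / 8.916
d ≈ 0.31

By Cohen's convention (0.2 small / 0.5 medium / 0.8 large): small effect.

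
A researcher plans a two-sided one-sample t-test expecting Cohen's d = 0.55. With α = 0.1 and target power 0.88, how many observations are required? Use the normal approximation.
n = 27

Sample size formula (one-sample t-test, normal approximation):
n = ((z_{α/2} + z_β) / d)²

z_{α/2} = 1.645 (for α = 0.1, two-sided)
z_β = 1.175 (for power = 0.88)
d = 0.55

n = ((1.645 + 1.175) / 0.55)²
n = (5.127)²
n ≈ 26.29
Round up to the next whole number: n = 27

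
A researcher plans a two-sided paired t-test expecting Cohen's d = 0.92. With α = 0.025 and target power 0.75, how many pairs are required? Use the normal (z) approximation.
n = 11 pairs

Sample size formula (paired t-test, normal approximation):
n = ((z_{α/2} + z_β) / d)²

z_{α/2} = 2.241 (for α = 0.025, two-sided)
z_β = 0.674 (for power = 0.75)
d = 0.92

n = ((2.241 + 0.674) / 0.92)²
n = (3.168)²
n ≈ 10.04
Round up to the next whole number: n = 11 pairs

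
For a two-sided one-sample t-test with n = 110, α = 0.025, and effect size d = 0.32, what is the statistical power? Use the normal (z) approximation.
Power ≈ 0.87

Power calculation (one-sample t-test, normal approximation):
z_β = d · √n - z_{α/2}
z_β = 0.32 · √110 - 2.241
z_β = 0.32 · 10.488 - 2.241
z_β = 1.115

Power = Φ(z_β) = Φ(1.115) ≈ 0.868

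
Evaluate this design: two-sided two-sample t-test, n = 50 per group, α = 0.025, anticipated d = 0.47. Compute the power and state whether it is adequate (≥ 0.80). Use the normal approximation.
Power ≈ 0.54; the study is underpowered (power < 0.80)

Power calculation (two-sample t-test, normal approximation):
z_β = d · √(n/2) - z_{α/2}
z_β = 0.47 · √(50/2) - 2.241
z_β = 0.47 · 5.000 - 2.241
z_β = 0.109

Power = Φ(z_β) = Φ(0.109) ≈ 0.543

Effect size d = 0.47 is small by Cohen's convention (0.2/0.5/0.8).

Threshold: power ≥ 0.80 is conventionally adequate.
Power ≈ 0.54 → the study is underpowered (power < 0.80).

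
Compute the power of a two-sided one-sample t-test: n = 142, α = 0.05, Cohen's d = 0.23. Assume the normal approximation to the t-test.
Power ≈ 0.78

Power calculation (one-sample t-test, normal approximation):
z_β = d · √n - z_{α/2}
z_β = 0.23 · √142 - 1.960
z_β = 0.23 · 11.916 - 1.960
z_β = 0.781

Power = Φ(z_β) = Φ(0.781) ≈ 0.783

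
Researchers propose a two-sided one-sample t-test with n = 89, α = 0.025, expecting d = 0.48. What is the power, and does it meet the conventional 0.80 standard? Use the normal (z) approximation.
Power ≈ 0.99; the study is adequately powered (power ≥ 0.80)

Power calculation (one-sample t-test, normal approximation):
z_β = d · √n - z_{α/2}
z_β = 0.48 · √89 - 2.241
z_β = 0.48 · 9.434 - 2.241
z_β = 2.287

Power = Φ(z_β) = Φ(2.287) ≈ 0.989

Effect size d = 0.48 is small by Cohen's convention (0.2/0.5/0.8).

Threshold: power ≥ 0.80 is conventionally adequate.
Power ≈ 0.99 → the study is adequately powered (power ≥ 0.80).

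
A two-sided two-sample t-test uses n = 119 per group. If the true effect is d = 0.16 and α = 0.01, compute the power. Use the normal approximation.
Power ≈ 0.09

Power calculation (two-sample t-test, normal approximation):
z_β = d · √(n/2) - z_{α/2}
z_β = 0.16 · √(119/2) - 2.576
z_β = 0.16 · 7.714 - 2.576
z_β = -1.342

Power = Φ(z_β) = Φ(-1.342) ≈ 0.090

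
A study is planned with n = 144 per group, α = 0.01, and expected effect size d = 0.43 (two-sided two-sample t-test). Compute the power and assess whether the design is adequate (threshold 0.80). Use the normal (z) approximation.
Power ≈ 0.86; the study is adequately powered (power ≥ 0.80)

Power calculation (two-sample t-test, normal approximation):
z_β = d · √(n/2) - z_{α/2}
z_β = 0.43 · √(144/2) - 2.576
z_β = 0.43 · 8.485 - 2.576
z_β = 1.073

Power = Φ(z_β) = Φ(1.073) ≈ 0.858

Effect size d = 0.43 is small by Cohen's convention (0.2/0.5/0.8).

Threshold: power ≥ 0.80 is conventionally adequate.
Power ≈ 0.86 → the study is adequately powered (power ≥ 0.80).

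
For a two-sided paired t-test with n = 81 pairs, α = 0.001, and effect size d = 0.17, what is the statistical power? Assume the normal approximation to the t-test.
Power ≈ 0.04

Power calculation (paired t-test, normal approximation):
z_β = d · √n - z_{α/2}
z_β = 0.17 · √81 - 3.291
z_β = 0.17 · 9.000 - 3.291
z_β = -1.761

Power = Φ(z_β) = Φ(-1.761) ≈ 0.039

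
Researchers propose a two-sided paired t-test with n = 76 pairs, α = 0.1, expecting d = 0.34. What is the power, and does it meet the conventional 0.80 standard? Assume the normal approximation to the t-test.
Power ≈ 0.91; the study is adequately powered (power ≥ 0.80)

Power calculation (paired t-test, normal approximation):
z_β = d · √n - z_{α/2}
z_β = 0.34 · √76 - 1.645
z_β = 0.34 · 8.718 - 1.645
z_β = 1.319

Power = Φ(z_β) = Φ(1.319) ≈ 0.906

Effect size d = 0.34 is small by Cohen's convention (0.2/0.5/0.8).

Threshold: power ≥ 0.80 is conventionally adequate.
Power ≈ 0.91 → the study is adequately powered (power ≥ 0.80).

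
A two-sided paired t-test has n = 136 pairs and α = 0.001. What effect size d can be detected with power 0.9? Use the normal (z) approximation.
d ≈ 0.39

Minimum detectable effect (paired t-test, normal approximation):
d = (z_{α/2} + z_β) / √n
d = (3.291 + 1.282) / √136
d = 4.572 / 11.662
d ≈ 0.39

By Cohen's convention (0.2 small / 0.5 medium / 0.8 large): small effect.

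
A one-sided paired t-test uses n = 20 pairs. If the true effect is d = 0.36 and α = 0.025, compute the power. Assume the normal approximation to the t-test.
Power ≈ 0.36

Power calculation (paired t-test, normal approximation):
z_β = d · √n - z_α
z_β = 0.36 · √20 - 1.960
z_β = 0.36 · 4.472 - 1.960
z_β = -0.350

Power = Φ(z_β) = Φ(-0.350) ≈ 0.363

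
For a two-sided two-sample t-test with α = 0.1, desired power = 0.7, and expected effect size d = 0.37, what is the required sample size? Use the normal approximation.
n = 69 per group

Sample size formula (two-sample t-test, normal approximation):
n = 2 · ((z_{α/2} + z_β) / d)²

z_{α/2} = 1.645 (for α = 0.1, two-sided)
z_β = 0.524 (for power = 0.7)
d = 0.37

n = 2 · ((1.645 + 0.524) / 0.37)²
n = 2 · (5.862)²
n ≈ 68.73
Round up to the next whole number: n = 69 per group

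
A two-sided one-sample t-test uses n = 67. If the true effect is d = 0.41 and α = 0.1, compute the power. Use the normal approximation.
Power ≈ 0.96

Power calculation (one-sample t-test, normal approximation):
z_β = d · √n - z_{α/2}
z_β = 0.41 · √67 - 1.645
z_β = 0.41 · 8.185 - 1.645
z_β = 1.711

Power = Φ(z_β) = Φ(1.711) ≈ 0.956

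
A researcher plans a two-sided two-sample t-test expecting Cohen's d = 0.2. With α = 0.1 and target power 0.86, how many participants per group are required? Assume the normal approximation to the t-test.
n = 372 per group

Sample size formula (two-sample t-test, normal approximation):
n = 2 · ((z_{α/2} + z_β) / d)²

z_{α/2} = 1.645 (for α = 0.1, two-sided)
z_β = 1.080 (for power = 0.86)
d = 0.2

n = 2 · ((1.645 + 1.080) / 0.2)²
n = 2 · (13.625)²
n ≈ 371.28
Round up to the next whole number: n = 372 per group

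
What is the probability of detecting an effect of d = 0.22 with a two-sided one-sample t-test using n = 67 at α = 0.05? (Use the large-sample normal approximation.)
Power ≈ 0.44

Power calculation (one-sample t-test, normal approximation):
z_β = d · √n - z_{α/2}
z_β = 0.22 · √67 - 1.960
z_β = 0.22 · 8.185 - 1.960
z_β = -0.159

Power = Φ(z_β) = Φ(-0.159) ≈ 0.437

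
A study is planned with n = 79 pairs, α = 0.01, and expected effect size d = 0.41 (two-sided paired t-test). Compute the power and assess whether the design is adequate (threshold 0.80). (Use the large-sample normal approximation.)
Power ≈ 0.86; the study is adequately powered (power ≥ 0.80)

Power calculation (paired t-test, normal approximation):
z_β = d · √n - z_{α/2}
z_β = 0.41 · √79 - 2.576
z_β = 0.41 · 8.888 - 2.576
z_β = 1.068

Power = Φ(z_β) = Φ(1.068) ≈ 0.857

Effect size d = 0.41 is small by Cohen's convention (0.2/0.5/0.8).

Threshold: power ≥ 0.80 is conventionally adequate.
Power ≈ 0.86 → the study is adequately powered (power ≥ 0.80).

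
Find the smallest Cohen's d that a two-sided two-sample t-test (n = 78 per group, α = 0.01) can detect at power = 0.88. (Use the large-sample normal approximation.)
d ≈ 0.60

Minimum detectable effect (two-sample t-test, normal approximation):
d = (z_{α/2} + z_β) / √(n/2)
d = (2.576 + 1.175) / √(78/2)
d = 3.751 / 6.245
d ≈ 0.60

By Cohen's convention (0.2 small / 0.5 medium / 0.8 large): medium effect.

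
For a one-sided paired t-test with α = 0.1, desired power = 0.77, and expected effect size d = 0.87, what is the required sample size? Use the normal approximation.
n = 6 pairs

Sample size formula (paired t-test, normal approximation):
n = ((z_α + z_β) / d)²

z_α = 1.282 (for α = 0.1, one-sided)
z_β = 0.739 (for power = 0.77)
d = 0.87

n = ((1.282 + 0.739) / 0.87)²
n = (2.323)²
n ≈ 5.40
Round up to the next whole number: n = 6 pairs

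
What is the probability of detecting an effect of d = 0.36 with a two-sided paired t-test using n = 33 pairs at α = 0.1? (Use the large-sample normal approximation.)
Power ≈ 0.66

Power calculation (paired t-test, normal approximation):
z_β = d · √n - z_{α/2}
z_β = 0.36 · √33 - 1.645
z_β = 0.36 · 5.745 - 1.645
z_β = 0.423

Power = Φ(z_β) = Φ(0.423) ≈ 0.664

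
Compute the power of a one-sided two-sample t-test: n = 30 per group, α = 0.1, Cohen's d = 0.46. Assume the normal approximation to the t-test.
Power ≈ 0.69

Power calculation (two-sample t-test, normal approximation):
z_β = d · √(n/2) - z_α
z_β = 0.46 · √(30/2) - 1.282
z_β = 0.46 · 3.873 - 1.282
z_β = 0.500

Power = Φ(z_β) = Φ(0.500) ≈ 0.691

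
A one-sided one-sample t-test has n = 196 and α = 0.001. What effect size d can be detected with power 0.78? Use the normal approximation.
d ≈ 0.28

Minimum detectable effect (one-sample t-test, normal approximation):
d = (z_α + z_β) / √n
d = (3.090 + 0.772) / √196
d = 3.862 / 14.000
d ≈ 0.28

By Cohen's convention (0.2 small / 0.5 medium / 0.8 large): small effect.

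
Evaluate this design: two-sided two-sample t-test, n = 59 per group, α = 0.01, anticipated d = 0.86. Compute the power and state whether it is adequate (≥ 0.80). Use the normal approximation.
Power ≈ 0.98; the study is adequately powered (power ≥ 0.80)

Power calculation (two-sample t-test, normal approximation):
z_β = d · √(n/2) - z_{α/2}
z_β = 0.86 · √(59/2) - 2.576
z_β = 0.86 · 5.431 - 2.576
z_β = 2.095

Power = Φ(z_β) = Φ(2.095) ≈ 0.982

Effect size d = 0.86 is large by Cohen's convention (0.2/0.5/0.8).

Threshold: power ≥ 0.80 is conventionally adequate.
Power ≈ 0.98 → the study is adequately powered (power ≥ 0.80).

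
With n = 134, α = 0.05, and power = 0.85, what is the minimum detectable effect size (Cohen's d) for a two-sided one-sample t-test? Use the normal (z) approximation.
d ≈ 0.26

Minimum detectable effect (one-sample t-test, normal approximation):
d = (z_{α/2} + z_β) / √n
d = (1.960 + 1.036) / √134
d = 2.996 / 11.576
d ≈ 0.26

By Cohen's convention (0.2 small / 0.5 medium / 0.8 large): small effect.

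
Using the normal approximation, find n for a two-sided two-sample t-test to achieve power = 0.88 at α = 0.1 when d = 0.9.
n = 20 per group

Sample size formula (two-sample t-test, normal approximation):
n = 2 · ((z_{α/2} + z_β) / d)²

z_{α/2} = 1.645 (for α = 0.1, two-sided)
z_β = 1.175 (for power = 0.88)
d = 0.9

n = 2 · ((1.645 + 1.175) / 0.9)²
n = 2 · (3.133)²
n ≈ 19.63
Round up to the next whole number: n = 20 per group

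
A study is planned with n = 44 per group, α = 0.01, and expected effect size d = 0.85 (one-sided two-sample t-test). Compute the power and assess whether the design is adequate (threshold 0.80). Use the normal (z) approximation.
Power ≈ 0.95; the study is adequately powered (power ≥ 0.80)

Power calculation (two-sample t-test, normal approximation):
z_β = d · √(n/2) - z_α
z_β = 0.85 · √(44/2) - 2.326
z_β = 0.85 · 4.690 - 2.326
z_β = 1.661

Power = Φ(z_β) = Φ(1.661) ≈ 0.952

Effect size d = 0.85 is large by Cohen's convention (0.2/0.5/0.8).

Threshold: power ≥ 0.80 is conventionally adequate.
Power ≈ 0.95 → the study is adequately powered (power ≥ 0.80).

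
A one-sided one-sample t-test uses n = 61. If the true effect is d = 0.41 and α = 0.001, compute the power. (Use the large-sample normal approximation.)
Power ≈ 0.54

Power calculation (one-sample t-test, normal approximation):
z_β = d · √n - z_α
z_β = 0.41 · √61 - 3.090
z_β = 0.41 · 7.810 - 3.090
z_β = 0.112

Power = Φ(z_β) = Φ(0.112) ≈ 0.545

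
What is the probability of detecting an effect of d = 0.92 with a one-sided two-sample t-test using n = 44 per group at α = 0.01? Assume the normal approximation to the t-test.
Power ≈ 0.98

Power calculation (two-sample t-test, normal approximation):
z_β = d · √(n/2) - z_α
z_β = 0.92 · √(44/2) - 2.326
z_β = 0.92 · 4.690 - 2.326
z_β = 1.989

Power = Φ(z_β) = Φ(1.989) ≈ 0.977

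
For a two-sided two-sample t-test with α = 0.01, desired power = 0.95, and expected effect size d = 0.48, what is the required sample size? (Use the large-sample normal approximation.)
n = 155 per group

Sample size formula (two-sample t-test, normal approximation):
n = 2 · ((z_{α/2} + z_β) / d)²

z_{α/2} = 2.576 (for α = 0.01, two-sided)
z_β = 1.645 (for power = 0.95)
d = 0.48

n = 2 · ((2.576 + 1.645) / 0.48)²
n = 2 · (8.794)²
n ≈ 154.67
Round up to the next whole number: n = 155 per group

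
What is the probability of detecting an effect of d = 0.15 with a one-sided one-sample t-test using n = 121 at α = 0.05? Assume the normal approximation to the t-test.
Power ≈ 0.50

Power calculation (one-sample t-test, normal approximation):
z_β = d · √n - z_α
z_β = 0.15 · √121 - 1.645
z_β = 0.15 · 11.000 - 1.645
z_β = 0.005

Power = Φ(z_β) = Φ(0.005) ≈ 0.502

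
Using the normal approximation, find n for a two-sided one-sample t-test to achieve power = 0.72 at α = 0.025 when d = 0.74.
n = 15

Sample size formula (one-sample t-test, normal approximation):
n = ((z_{α/2} + z_β) / d)²

z_{α/2} = 2.241 (for α = 0.025, two-sided)
z_β = 0.583 (for power = 0.72)
d = 0.74

n = ((2.241 + 0.583) / 0.74)²
n = (3.816)²
n ≈ 14.56
Round up to the next whole number: n = 15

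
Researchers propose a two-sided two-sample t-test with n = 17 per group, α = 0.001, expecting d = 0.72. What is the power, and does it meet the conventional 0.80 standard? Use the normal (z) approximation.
Power ≈ 0.12; the study is underpowered (power < 0.80)

Power calculation (two-sample t-test, normal approximation):
z_β = d · √(n/2) - z_{α/2}
z_β = 0.72 · √(17/2) - 3.291
z_β = 0.72 · 2.915 - 3.291
z_β = -1.191

Power = Φ(z_β) = Φ(-1.191) ≈ 0.117

Effect size d = 0.72 is medium by Cohen's convention (0.2/0.5/0.8).

Threshold: power ≥ 0.80 is conventionally adequate.
Power ≈ 0.12 → the study is underpowered (power < 0.80).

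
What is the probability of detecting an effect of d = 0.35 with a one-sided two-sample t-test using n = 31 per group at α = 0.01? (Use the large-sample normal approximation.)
Power ≈ 0.17

Power calculation (two-sample t-test, normal approximation):
z_β = d · √(n/2) - z_α
z_β = 0.35 · √(31/2) - 2.326
z_β = 0.35 · 3.937 - 2.326
z_β = -0.948

Power = Φ(z_β) = Φ(-0.948) ≈ 0.171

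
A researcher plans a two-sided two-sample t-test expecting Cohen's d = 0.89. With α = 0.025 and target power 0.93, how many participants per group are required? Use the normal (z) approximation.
n = 35 per group

Sample size formula (two-sample t-test, normal approximation):
n = 2 · ((z_{α/2} + z_β) / d)²

z_{α/2} = 2.241 (for α = 0.025, two-sided)
z_β = 1.476 (for power = 0.93)
d = 0.89

n = 2 · ((2.241 + 1.476) / 0.89)²
n = 2 · (4.176)²
n ≈ 34.88
Round up to the next whole number: n = 35 per group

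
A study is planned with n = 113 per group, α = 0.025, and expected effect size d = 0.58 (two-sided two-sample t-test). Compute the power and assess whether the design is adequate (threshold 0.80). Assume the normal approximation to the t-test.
Power ≈ 0.98; the study is adequately powered (power ≥ 0.80)

Power calculation (two-sample t-test, normal approximation):
z_β = d · √(n/2) - z_{α/2}
z_β = 0.58 · √(113/2) - 2.241
z_β = 0.58 · 7.517 - 2.241
z_β = 2.118

Power = Φ(z_β) = Φ(2.118) ≈ 0.983

Effect size d = 0.58 is medium by Cohen's convention (0.2/0.5/0.8).

Threshold: power ≥ 0.80 is conventionally adequate.
Power ≈ 0.98 → the study is adequately powered (power ≥ 0.80).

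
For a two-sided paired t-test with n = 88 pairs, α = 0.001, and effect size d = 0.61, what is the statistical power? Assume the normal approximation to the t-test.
Power ≈ 0.99

Power calculation (paired t-test, normal approximation):
z_β = d · √n - z_{α/2}
z_β = 0.61 · √88 - 3.291
z_β = 0.61 · 9.381 - 3.291
z_β = 2.432

Power = Φ(z_β) = Φ(2.432) ≈ 0.992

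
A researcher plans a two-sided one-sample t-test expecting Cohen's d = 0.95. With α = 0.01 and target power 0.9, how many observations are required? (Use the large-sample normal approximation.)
n = 17

Sample size formula (one-sample t-test, normal approximation):
n = ((z_{α/2} + z_β) / d)²

z_{α/2} = 2.576 (for α = 0.01, two-sided)
z_β = 1.282 (for power = 0.9)
d = 0.95

n = ((2.576 + 1.282) / 0.95)²
n = (4.061)²
n ≈ 16.49
Round up to the next whole number: n = 17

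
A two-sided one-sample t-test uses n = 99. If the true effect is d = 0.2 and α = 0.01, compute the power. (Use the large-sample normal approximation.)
Power ≈ 0.28

Power calculation (one-sample t-test, normal approximation):
z_β = d · √n - z_{α/2}
z_β = 0.2 · √99 - 2.576
z_β = 0.2 · 9.950 - 2.576
z_β = -0.586

Power = Φ(z_β) = Φ(-0.586) ≈ 0.279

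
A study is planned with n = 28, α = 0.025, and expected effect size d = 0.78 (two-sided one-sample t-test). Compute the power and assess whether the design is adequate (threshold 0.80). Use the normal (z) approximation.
Power ≈ 0.97; the study is adequately powered (power ≥ 0.80)

Power calculation (one-sample t-test, normal approximation):
z_β = d · √n - z_{α/2}
z_β = 0.78 · √28 - 2.241
z_β = 0.78 · 5.292 - 2.241
z_β = 1.886

Power = Φ(z_β) = Φ(1.886) ≈ 0.970

Effect size d = 0.78 is medium by Cohen's convention (0.2/0.5/0.8).

Threshold: power ≥ 0.80 is conventionally adequate.
Power ≈ 0.97 → the study is adequately powered (power ≥ 0.80).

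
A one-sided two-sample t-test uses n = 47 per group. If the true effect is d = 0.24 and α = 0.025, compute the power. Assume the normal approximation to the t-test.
Power ≈ 0.21

Power calculation (two-sample t-test, normal approximation):
z_β = d · √(n/2) - z_α
z_β = 0.24 · √(47/2) - 1.960
z_β = 0.24 · 4.848 - 1.960
z_β = -0.797

Power = Φ(z_β) = Φ(-0.797) ≈ 0.213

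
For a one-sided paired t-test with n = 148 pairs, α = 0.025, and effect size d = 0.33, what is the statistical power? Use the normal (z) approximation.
Power ≈ 0.98

Power calculation (paired t-test, normal approximation):
z_β = d · √n - z_α
z_β = 0.33 · √148 - 1.960
z_β = 0.33 · 12.166 - 1.960
z_β = 2.055

Power = Φ(z_β) = Φ(2.055) ≈ 0.980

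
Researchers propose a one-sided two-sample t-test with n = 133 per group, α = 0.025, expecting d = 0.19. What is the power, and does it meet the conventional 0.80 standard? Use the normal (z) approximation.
Power ≈ 0.34; the study is underpowered (power < 0.80)

Power calculation (two-sample t-test, normal approximation):
z_β = d · √(n/2) - z_α
z_β = 0.19 · √(133/2) - 1.960
z_β = 0.19 · 8.155 - 1.960
z_β = -0.411

Power = Φ(z_β) = Φ(-0.411) ≈ 0.341

Effect size d = 0.19 is very small by Cohen's convention (0.2/0.5/0.8).

Threshold: power ≥ 0.80 is conventionally adequate.
Power ≈ 0.34 → the study is underpowered (power < 0.80).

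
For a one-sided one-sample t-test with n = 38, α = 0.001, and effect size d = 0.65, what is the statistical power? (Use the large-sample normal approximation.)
Power ≈ 0.82

Power calculation (one-sample t-test, normal approximation):
z_β = d · √n - z_α
z_β = 0.65 · √38 - 3.090
z_β = 0.65 · 6.164 - 3.090
z_β = 0.917

Power = Φ(z_β) = Φ(0.917) ≈ 0.820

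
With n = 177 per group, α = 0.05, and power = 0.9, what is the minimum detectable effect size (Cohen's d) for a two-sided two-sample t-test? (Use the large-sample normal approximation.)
d ≈ 0.34

Minimum detectable effect (two-sample t-test, normal approximation):
d = (z_{α/2} + z_β) / √(n/2)
d = (1.960 + 1.282) / √(177/2)
d = 3.242 / 9.407
d ≈ 0.34

By Cohen's convention (0.2 small / 0.5 medium / 0.8 large): small effect.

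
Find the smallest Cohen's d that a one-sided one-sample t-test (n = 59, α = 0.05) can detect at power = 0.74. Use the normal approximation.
d ≈ 0.30

Minimum detectable effect (one-sample t-test, normal approximation):
d = (z_α + z_β) / √n
d = (1.645 + 0.643) / √59
d = 2.288 / 7.681
d ≈ 0.30

By Cohen's convention (0.2 small / 0.5 medium / 0.8 large): small effect.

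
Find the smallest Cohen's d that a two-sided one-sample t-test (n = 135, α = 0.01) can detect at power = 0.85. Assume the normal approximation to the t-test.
d ≈ 0.31

Minimum detectable effect (one-sample t-test, normal approximation):
d = (z_{α/2} + z_β) / √n
d = (2.576 + 1.036) / √135
d = 3.612 / 11.619
d ≈ 0.31

By Cohen's convention (0.2 small / 0.5 medium / 0.8 large): small effect.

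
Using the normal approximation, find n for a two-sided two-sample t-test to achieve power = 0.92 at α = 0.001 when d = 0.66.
n = 102 per group

Sample size formula (two-sample t-test, normal approximation):
n = 2 · ((z_{α/2} + z_β) / d)²

z_{α/2} = 3.291 (for α = 0.001, two-sided)
z_β = 1.405 (for power = 0.92)
d = 0.66

n = 2 · ((3.291 + 1.405) / 0.66)²
n = 2 · (7.115)²
n ≈ 101.25
Round up to the next whole number: n = 102 per group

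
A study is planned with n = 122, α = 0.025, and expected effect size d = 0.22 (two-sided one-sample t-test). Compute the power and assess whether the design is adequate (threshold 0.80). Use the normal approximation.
Power ≈ 0.57; the study is underpowered (power < 0.80)

Power calculation (one-sample t-test, normal approximation):
z_β = d · √n - z_{α/2}
z_β = 0.22 · √122 - 2.241
z_β = 0.22 · 11.045 - 2.241
z_β = 0.189

Power = Φ(z_β) = Φ(0.189) ≈ 0.575

Effect size d = 0.22 is small by Cohen's convention (0.2/0.5/0.8).

Threshold: power ≥ 0.80 is conventionally adequate.
Power ≈ 0.57 → the study is underpowered (power < 0.80).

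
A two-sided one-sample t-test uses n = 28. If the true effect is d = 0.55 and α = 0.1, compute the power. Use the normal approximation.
Power ≈ 0.90

Power calculation (one-sample t-test, normal approximation):
z_β = d · √n - z_{α/2}
z_β = 0.55 · √28 - 1.645
z_β = 0.55 · 5.292 - 1.645
z_β = 1.265

Power = Φ(z_β) = Φ(1.265) ≈ 0.897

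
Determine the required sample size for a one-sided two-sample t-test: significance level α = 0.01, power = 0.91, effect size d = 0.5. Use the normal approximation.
n = 108 per group

Sample size formula (two-sample t-test, normal approximation):
n = 2 · ((z_α + z_β) / d)²

z_α = 2.326 (for α = 0.01, one-sided)
z_β = 1.341 (for power = 0.91)
d = 0.5

n = 2 · ((2.326 + 1.341) / 0.5)²
n = 2 · (7.334)²
n ≈ 107.58
Round up to the next whole number: n = 108 per group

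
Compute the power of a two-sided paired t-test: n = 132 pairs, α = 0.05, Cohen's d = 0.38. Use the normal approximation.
Power ≈ 0.99

Power calculation (paired t-test, normal approximation):
z_β = d · √n - z_{α/2}
z_β = 0.38 · √132 - 1.960
z_β = 0.38 · 11.489 - 1.960
z_β = 2.406

Power = Φ(z_β) = Φ(2.406) ≈ 0.992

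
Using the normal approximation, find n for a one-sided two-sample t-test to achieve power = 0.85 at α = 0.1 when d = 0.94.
n = 13 per group

Sample size formula (two-sample t-test, normal approximation):
n = 2 · ((z_α + z_β) / d)²

z_α = 1.282 (for α = 0.1, one-sided)
z_β = 1.036 (for power = 0.85)
d = 0.94

n = 2 · ((1.282 + 1.036) / 0.94)²
n = 2 · (2.466)²
n ≈ 12.16
Round up to the next whole number: n = 13 per group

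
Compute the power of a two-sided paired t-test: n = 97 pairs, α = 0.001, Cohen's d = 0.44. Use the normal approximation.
Power ≈ 0.85

Power calculation (paired t-test, normal approximation):
z_β = d · √n - z_{α/2}
z_β = 0.44 · √97 - 3.291
z_β = 0.44 · 9.849 - 3.291
z_β = 1.043

Power = Φ(z_β) = Φ(1.043) ≈ 0.852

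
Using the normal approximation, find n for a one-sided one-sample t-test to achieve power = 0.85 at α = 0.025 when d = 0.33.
n = 83

Sample size formula (one-sample t-test, normal approximation):
n = ((z_α + z_β) / d)²

z_α = 1.960 (for α = 0.025, one-sided)
z_β = 1.036 (for power = 0.85)
d = 0.33

n = ((1.960 + 1.036) / 0.33)²
n = (9.079)²
n ≈ 82.43
Round up to the next whole number: n = 83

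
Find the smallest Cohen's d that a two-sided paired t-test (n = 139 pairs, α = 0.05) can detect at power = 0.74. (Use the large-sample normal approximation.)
d ≈ 0.22

Minimum detectable effect (paired t-test, normal approximation):
d = (z_{α/2} + z_β) / √n
d = (1.960 + 0.643) / √139
d = 2.603 / 11.790
d ≈ 0.22

By Cohen's convention (0.2 small / 0.5 medium / 0.8 large): small effect.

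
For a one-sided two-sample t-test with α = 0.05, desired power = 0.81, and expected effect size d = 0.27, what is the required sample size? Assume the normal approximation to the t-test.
n = 175 per group

Sample size formula (two-sample t-test, normal approximation):
n = 2 · ((z_α + z_β) / d)²

z_α = 1.645 (for α = 0.05, one-sided)
z_β = 0.878 (for power = 0.81)
d = 0.27

n = 2 · ((1.645 + 0.878) / 0.27)²
n = 2 · (9.344)²
n ≈ 174.62
Round up to the next whole number: n = 175 per group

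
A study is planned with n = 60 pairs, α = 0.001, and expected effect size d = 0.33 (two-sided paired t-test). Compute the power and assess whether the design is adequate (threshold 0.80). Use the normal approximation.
Power ≈ 0.23; the study is underpowered (power < 0.80)

Power calculation (paired t-test, normal approximation):
z_β = d · √n - z_{α/2}
z_β = 0.33 · √60 - 3.291
z_β = 0.33 · 7.746 - 3.291
z_β = -0.734

Power = Φ(z_β) = Φ(-0.734) ≈ 0.231

Effect size d = 0.33 is small by Cohen's convention (0.2/0.5/0.8).

Threshold: power ≥ 0.80 is conventionally adequate.
Power ≈ 0.23 → the study is underpowered (power < 0.80).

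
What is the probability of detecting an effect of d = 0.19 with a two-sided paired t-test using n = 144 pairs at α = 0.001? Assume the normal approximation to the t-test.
Power ≈ 0.16

Power calculation (paired t-test, normal approximation):
z_β = d · √n - z_{α/2}
z_β = 0.19 · √144 - 3.291
z_β = 0.19 · 12.000 - 3.291
z_β = -1.011

Power = Φ(z_β) = Φ(-1.011) ≈ 0.156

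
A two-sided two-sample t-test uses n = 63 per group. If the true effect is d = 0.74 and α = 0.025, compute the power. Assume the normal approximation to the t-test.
Power ≈ 0.97

Power calculation (two-sample t-test, normal approximation):
z_β = d · √(n/2) - z_{α/2}
z_β = 0.74 · √(63/2) - 2.241
z_β = 0.74 · 5.612 - 2.241
z_β = 1.912

Power = Φ(z_β) = Φ(1.912) ≈ 0.972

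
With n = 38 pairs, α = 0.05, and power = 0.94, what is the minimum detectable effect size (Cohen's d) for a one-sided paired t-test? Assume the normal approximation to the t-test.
d ≈ 0.52

Minimum detectable effect (paired t-test, normal approximation):
d = (z_α + z_β) / √n
d = (1.645 + 1.555) / √38
d = 3.200 / 6.164
d ≈ 0.52

By Cohen's convention (0.2 small / 0.5 medium / 0.8 large): medium effect.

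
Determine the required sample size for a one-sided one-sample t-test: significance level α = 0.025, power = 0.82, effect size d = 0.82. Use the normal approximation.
n = 13

Sample size formula (one-sample t-test, normal approximation):
n = ((z_α + z_β) / d)²

z_α = 1.960 (for α = 0.025, one-sided)
z_β = 0.915 (for power = 0.82)
d = 0.82

n = ((1.960 + 0.915) / 0.82)²
n = (3.506)²
n ≈ 12.29
Round up to the next whole number: n = 13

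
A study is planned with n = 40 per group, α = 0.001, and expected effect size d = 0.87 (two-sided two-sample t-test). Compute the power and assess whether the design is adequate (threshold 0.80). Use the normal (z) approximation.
Power ≈ 0.73; the study is underpowered (power < 0.80)

Power calculation (two-sample t-test, normal approximation):
z_β = d · √(n/2) - z_{α/2}
z_β = 0.87 · √(40/2) - 3.291
z_β = 0.87 · 4.472 - 3.291
z_β = 0.600

Power = Φ(z_β) = Φ(0.600) ≈ 0.726

Effect size d = 0.87 is large by Cohen's convention (0.2/0.5/0.8).

Threshold: power ≥ 0.80 is conventionally adequate.
Power ≈ 0.73 → the study is underpowered (power < 0.80).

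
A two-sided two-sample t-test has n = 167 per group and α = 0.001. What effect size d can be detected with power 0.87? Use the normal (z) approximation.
d ≈ 0.48

Minimum detectable effect (two-sample t-test, normal approximation):
d = (z_{α/2} + z_β) / √(n/2)
d = (3.291 + 1.126) / √(167/2)
d = 4.417 / 9.138
d ≈ 0.48

By Cohen's convention (0.2 small / 0.5 medium / 0.8 large): small effect.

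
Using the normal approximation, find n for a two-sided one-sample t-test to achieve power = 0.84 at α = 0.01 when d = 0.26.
n = 189

Sample size formula (one-sample t-test, normal approximation):
n = ((z_{α/2} + z_β) / d)²

z_{α/2} = 2.576 (for α = 0.01, two-sided)
z_β = 0.994 (for power = 0.84)
d = 0.26

n = ((2.576 + 0.994) / 0.26)²
n = (13.731)²
n ≈ 188.54
Round up to the next whole number: n = 189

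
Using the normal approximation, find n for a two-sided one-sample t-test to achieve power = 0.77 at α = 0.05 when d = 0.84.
n = 11

Sample size formula (one-sample t-test, normal approximation):
n = ((z_{α/2} + z_β) / d)²

z_{α/2} = 1.960 (for α = 0.05, two-sided)
z_β = 0.739 (for power = 0.77)
d = 0.84

n = ((1.960 + 0.739) / 0.84)²
n = (3.213)²
n ≈ 10.32
Round up to the next whole number: n = 11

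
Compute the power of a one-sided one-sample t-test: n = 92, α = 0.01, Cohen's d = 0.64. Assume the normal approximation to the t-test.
Power ≈ 1.00

Power calculation (one-sample t-test, normal approximation):
z_β = d · √n - z_α
z_β = 0.64 · √92 - 2.326
z_β = 0.64 · 9.592 - 2.326
z_β = 3.812

Power = Φ(z_β) = Φ(3.812) ≈ 1.000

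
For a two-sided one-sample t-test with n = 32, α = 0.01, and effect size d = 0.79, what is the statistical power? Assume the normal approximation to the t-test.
Power ≈ 0.97

Power calculation (one-sample t-test, normal approximation):
z_β = d · √n - z_{α/2}
z_β = 0.79 · √32 - 2.576
z_β = 0.79 · 5.657 - 2.576
z_β = 1.893

Power = Φ(z_β) = Φ(1.893) ≈ 0.971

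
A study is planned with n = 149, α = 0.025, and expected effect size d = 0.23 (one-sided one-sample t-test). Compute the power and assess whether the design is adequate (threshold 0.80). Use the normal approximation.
Power ≈ 0.80; the study is adequately powered (power ≥ 0.80)

Power calculation (one-sample t-test, normal approximation):
z_β = d · √n - z_α
z_β = 0.23 · √149 - 1.960
z_β = 0.23 · 12.207 - 1.960
z_β = 0.848

Power = Φ(z_β) = Φ(0.848) ≈ 0.802

Effect size d = 0.23 is small by Cohen's convention (0.2/0.5/0.8).

Threshold: power ≥ 0.80 is conventionally adequate.
Power ≈ 0.80 → the study is adequately powered (power ≥ 0.80).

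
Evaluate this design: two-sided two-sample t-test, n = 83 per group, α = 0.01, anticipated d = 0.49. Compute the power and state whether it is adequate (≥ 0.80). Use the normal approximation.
Power ≈ 0.72; the study is underpowered (power < 0.80)

Power calculation (two-sample t-test, normal approximation):
z_β = d · √(n/2) - z_{α/2}
z_β = 0.49 · √(83/2) - 2.576
z_β = 0.49 · 6.442 - 2.576
z_β = 0.581

Power = Φ(z_β) = Φ(0.581) ≈ 0.719

Effect size d = 0.49 is small by Cohen's convention (0.2/0.5/0.8).

Threshold: power ≥ 0.80 is conventionally adequate.
Power ≈ 0.72 → the study is underpowered (power < 0.80).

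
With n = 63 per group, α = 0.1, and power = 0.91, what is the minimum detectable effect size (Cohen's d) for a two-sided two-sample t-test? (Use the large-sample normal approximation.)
d ≈ 0.53

Minimum detectable effect (two-sample t-test, normal approximation):
d = (z_{α/2} + z_β) / √(n/2)
d = (1.645 + 1.341) / √(63/2)
d = 2.986 / 5.612
d ≈ 0.53

By Cohen's convention (0.2 small / 0.5 medium / 0.8 large): medium effect.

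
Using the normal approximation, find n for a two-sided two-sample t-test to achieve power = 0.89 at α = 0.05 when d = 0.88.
n = 27 per group

Sample size formula (two-sample t-test, normal approximation):
n = 2 · ((z_{α/2} + z_β) / d)²

z_{α/2} = 1.960 (for α = 0.05, two-sided)
z_β = 1.227 (for power = 0.89)
d = 0.88

n = 2 · ((1.960 + 1.227) / 0.88)²
n = 2 · (3.622)²
n ≈ 26.24
Round up to the next whole number: n = 27 per group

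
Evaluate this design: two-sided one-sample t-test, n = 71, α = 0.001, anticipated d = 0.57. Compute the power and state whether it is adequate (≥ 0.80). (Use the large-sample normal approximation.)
Power ≈ 0.93; the study is adequately powered (power ≥ 0.80)

Power calculation (one-sample t-test, normal approximation):
z_β = d · √n - z_{α/2}
z_β = 0.57 · √71 - 3.291
z_β = 0.57 · 8.426 - 3.291
z_β = 1.512

Power = Φ(z_β) = Φ(1.512) ≈ 0.935

Effect size d = 0.57 is medium by Cohen's convention (0.2/0.5/0.8).

Threshold: power ≥ 0.80 is conventionally adequate.
Power ≈ 0.93 → the study is adequately powered (power ≥ 0.80).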